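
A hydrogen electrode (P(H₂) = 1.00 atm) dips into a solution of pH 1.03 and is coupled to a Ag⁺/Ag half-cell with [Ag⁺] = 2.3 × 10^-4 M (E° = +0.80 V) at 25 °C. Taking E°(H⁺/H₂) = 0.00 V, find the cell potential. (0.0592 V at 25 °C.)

The Ag⁺/Ag couple is the cathode, so E°_cell = 0.80 V; n = 2.
[H⁺] = 10^(−1.03) = 0.093 M, and Q = [H⁺]^2 / ([Ag⁺]^2·P(H₂)) = 1.65 × 10^5.
E = E° − (0.0592/2) log Q = 0.80 − (0.0592/2)(5.217) = 0.646 V.

0.65 V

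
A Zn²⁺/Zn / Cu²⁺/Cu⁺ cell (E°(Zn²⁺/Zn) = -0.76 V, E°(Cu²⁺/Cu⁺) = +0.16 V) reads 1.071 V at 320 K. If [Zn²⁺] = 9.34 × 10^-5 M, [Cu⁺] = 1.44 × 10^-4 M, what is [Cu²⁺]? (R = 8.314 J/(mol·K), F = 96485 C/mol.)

From the Nernst equation, ln Q = nF(E° − E)/RT = 2×96485×(0.92 − 1.071)/(8.314×320) = -10.952, so Q = 1.75 × 10^-5.
With Q = [Zn²⁺]·[Cu⁺]^2/[Cu²⁺]^2 and the known concentrations, [Cu²⁺]^2 in the denominator gives [Cu²⁺] = 3.3 × 10^-4 M.

3.3 × 10^-4 M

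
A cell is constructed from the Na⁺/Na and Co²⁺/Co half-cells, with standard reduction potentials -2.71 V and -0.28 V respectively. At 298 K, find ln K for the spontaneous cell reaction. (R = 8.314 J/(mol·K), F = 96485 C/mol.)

E°_cell = -0.28 − (-2.71) = 2.43 V, with n = 2 electrons transferred.
At equilibrium E = 0, so the Nernst equation gives ln K = nFE°/RT = (2)(96485)(2.43)/((8.314)(298)) = 189.26.

ln K = 189.3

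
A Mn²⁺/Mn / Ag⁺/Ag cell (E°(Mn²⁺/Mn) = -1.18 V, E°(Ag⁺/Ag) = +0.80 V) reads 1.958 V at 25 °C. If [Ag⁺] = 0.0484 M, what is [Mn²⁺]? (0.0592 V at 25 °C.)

From the Nernst equation, log Q = n(E° − E)/0.0592 = 2(1.98 − 1.958)/0.0592 = 0.743, so Q = 5.54.
With Q = [Mn²⁺]/[Ag⁺]^2 and the known concentrations, [Mn²⁺] in the numerator gives [Mn²⁺] = 0.013 M.

0.013 M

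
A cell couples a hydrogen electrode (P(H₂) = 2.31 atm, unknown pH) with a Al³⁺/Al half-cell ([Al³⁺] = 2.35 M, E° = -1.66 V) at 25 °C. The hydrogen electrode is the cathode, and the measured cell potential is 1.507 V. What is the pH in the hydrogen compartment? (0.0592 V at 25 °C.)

pH = 2.28

E°_cell = 1.66 V and n = 6.
log Q = n(E° − E)/0.0592 = 6×(1.66 − 1.507)/0.0592 = 15.507.
With Q = [Al³⁺]^2·P(H₂)^3 / [H⁺]^6, solving for [H⁺] gives log[H⁺] = -2.279, so pH = 2.28.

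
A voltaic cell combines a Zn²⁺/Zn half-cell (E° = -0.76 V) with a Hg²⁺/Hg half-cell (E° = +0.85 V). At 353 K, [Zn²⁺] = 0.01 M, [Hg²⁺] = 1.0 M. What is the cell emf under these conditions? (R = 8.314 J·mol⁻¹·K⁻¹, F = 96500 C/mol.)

1.68 V

The Hg²⁺/Hg couple has the higher reduction potential and acts as the cathode, so E°_cell = +0.85 − (-0.76) = 1.61 V.
Balancing electrons gives n = 2; the reaction quotient is Q = [Zn²⁺]/[Hg²⁺] = 0.0100.
E = E° − (RT/nF) ln Q = 1.61 − (8.314×353)/(2×96500) × (-4.605) = 1.610 + 0.070 = 1.680 V.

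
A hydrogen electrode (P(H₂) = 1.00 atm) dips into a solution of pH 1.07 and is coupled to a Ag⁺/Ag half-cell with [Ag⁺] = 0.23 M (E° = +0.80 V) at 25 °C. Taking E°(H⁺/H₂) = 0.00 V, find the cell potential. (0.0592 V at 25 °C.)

0.83 V

The Ag⁺/Ag couple is the cathode, so E°_cell = 0.80 V; n = 2.
[H⁺] = 10^(−1.07) = 0.085 M, and Q = [H⁺]^2 / ([Ag⁺]^2·P(H₂)) = 0.137.
E = E° − (0.0592/2) log Q = 0.80 − (0.0592/2)(-0.863) = 0.826 V.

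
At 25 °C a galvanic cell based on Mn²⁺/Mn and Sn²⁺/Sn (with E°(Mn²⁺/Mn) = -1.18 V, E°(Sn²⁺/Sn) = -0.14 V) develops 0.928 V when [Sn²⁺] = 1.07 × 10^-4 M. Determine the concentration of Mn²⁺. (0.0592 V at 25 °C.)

From the Nernst equation, log Q = n(E° − E)/0.0592 = 2(1.04 − 0.928)/0.0592 = 3.784, so Q = 6080.
With Q = [Mn²⁺]/[Sn²⁺] and the known concentrations, [Mn²⁺] in the numerator gives [Mn²⁺] = 0.65 M.

0.65 M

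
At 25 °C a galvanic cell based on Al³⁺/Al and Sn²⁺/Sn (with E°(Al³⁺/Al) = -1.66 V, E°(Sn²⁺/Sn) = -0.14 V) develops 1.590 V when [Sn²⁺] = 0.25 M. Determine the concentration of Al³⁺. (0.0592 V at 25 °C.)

From the Nernst equation, log Q = n(E° − E)/0.0592 = 6(1.52 − 1.590)/0.0592 = -7.095, so Q = 8.04 × 10^-8.
With Q = [Al³⁺]^2/[Sn²⁺]^3 and the known concentrations, [Al³⁺]^2 in the numerator gives [Al³⁺] = 3.5 × 10^-5 M.

3.5 × 10^-5 M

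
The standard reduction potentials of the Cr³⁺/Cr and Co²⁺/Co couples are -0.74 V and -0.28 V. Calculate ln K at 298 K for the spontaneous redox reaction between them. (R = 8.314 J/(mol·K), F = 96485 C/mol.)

ln K = 107.5

E°_cell = -0.28 − (-0.74) = 0.46 V, with n = 6 electrons transferred.
At equilibrium E = 0, so the Nernst equation gives ln K = nFE°/RT = (6)(96485)(0.46)/((8.314)(298)) = 107.48.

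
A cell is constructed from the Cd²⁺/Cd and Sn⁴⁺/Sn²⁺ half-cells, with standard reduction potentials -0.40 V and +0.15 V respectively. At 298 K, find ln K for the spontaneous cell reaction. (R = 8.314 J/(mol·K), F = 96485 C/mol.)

ln K = 42.8

E°_cell = +0.15 − (-0.40) = 0.55 V, with n = 2 electrons transferred.
At equilibrium E = 0, so the Nernst equation gives ln K = nFE°/RT = (2)(96485)(0.55)/((8.314)(298)) = 42.84.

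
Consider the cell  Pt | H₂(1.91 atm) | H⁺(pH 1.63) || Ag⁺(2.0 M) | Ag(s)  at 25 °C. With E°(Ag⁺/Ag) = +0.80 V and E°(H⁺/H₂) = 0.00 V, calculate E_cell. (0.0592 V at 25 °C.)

0.92 V

The Ag⁺/Ag couple is the cathode, so E°_cell = 0.80 V; n = 2.
[H⁺] = 10^(−1.63) = 0.023 M, and Q = [H⁺]^2 / ([Ag⁺]^2·P(H₂)) = 7.19 × 10^-5.
E = E° − (0.0592/2) log Q = 0.80 − (0.0592/2)(-4.143) = 0.923 V.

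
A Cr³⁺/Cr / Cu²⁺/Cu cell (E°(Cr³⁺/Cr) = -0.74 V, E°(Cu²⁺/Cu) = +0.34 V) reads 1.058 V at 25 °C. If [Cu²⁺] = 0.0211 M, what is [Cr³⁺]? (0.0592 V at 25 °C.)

From the Nernst equation, log Q = n(E° − E)/0.0592 = 6(1.08 − 1.058)/0.0592 = 2.230, so Q = 170.
With Q = [Cr³⁺]^2/[Cu²⁺]^3 and the known concentrations, [Cr³⁺]^2 in the numerator gives [Cr³⁺] = 0.04 M.

0.04 M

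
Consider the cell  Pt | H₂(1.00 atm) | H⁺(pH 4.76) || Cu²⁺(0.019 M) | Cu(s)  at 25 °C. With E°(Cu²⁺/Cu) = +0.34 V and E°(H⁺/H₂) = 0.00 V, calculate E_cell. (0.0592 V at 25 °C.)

The Cu²⁺/Cu couple is the cathode, so E°_cell = 0.34 V; n = 2.
[H⁺] = 10^(−4.76) = 1.7 × 10^-5 M, and Q = [H⁺]^2 / ([Cu²⁺]·P(H₂)) = 1.59 × 10^-8.
E = E° − (0.0592/2) log Q = 0.34 − (0.0592/2)(-7.799) = 0.571 V.

0.57 V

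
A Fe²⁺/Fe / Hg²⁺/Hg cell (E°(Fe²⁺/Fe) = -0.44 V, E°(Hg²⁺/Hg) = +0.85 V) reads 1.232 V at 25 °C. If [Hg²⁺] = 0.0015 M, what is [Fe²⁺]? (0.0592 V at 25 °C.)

From the Nernst equation, log Q = n(E° − E)/0.0592 = 2(1.29 − 1.232)/0.0592 = 1.959, so Q = 91.1.
With Q = [Fe²⁺]/[Hg²⁺] and the known concentrations, [Fe²⁺] in the numerator gives [Fe²⁺] = 0.14 M.

0.14 M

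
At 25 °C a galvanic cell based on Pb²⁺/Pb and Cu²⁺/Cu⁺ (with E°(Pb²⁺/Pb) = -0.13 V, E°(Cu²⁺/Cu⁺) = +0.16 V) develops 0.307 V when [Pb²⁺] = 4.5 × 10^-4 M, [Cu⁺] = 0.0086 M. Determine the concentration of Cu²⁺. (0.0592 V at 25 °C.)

From the Nernst equation, log Q = n(E° − E)/0.0592 = 2(0.29 − 0.307)/0.0592 = -0.574, so Q = 0.266.
With Q = [Pb²⁺]·[Cu⁺]^2/[Cu²⁺]^2 and the known concentrations, [Cu²⁺]^2 in the denominator gives [Cu²⁺] = 3.5 × 10^-4 M.

3.5 × 10^-4 M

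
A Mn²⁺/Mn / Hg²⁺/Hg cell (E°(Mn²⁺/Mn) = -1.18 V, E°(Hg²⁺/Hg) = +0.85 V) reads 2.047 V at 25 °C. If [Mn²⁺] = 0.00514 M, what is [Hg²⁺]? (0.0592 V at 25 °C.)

From the Nernst equation, log Q = n(E° − E)/0.0592 = 2(2.03 − 2.047)/0.0592 = -0.574, so Q = 0.266.
With Q = [Mn²⁺]/[Hg²⁺] and the known concentrations, [Hg²⁺] in the denominator gives [Hg²⁺] = 0.019 M.

0.019 M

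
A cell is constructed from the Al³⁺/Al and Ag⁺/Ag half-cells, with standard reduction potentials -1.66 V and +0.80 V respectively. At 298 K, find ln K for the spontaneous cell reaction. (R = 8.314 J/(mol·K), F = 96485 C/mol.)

E°_cell = +0.80 − (-1.66) = 2.46 V, with n = 3 electrons transferred.
At equilibrium E = 0, so the Nernst equation gives ln K = nFE°/RT = (3)(96485)(2.46)/((8.314)(298)) = 287.40.

ln K = 287.4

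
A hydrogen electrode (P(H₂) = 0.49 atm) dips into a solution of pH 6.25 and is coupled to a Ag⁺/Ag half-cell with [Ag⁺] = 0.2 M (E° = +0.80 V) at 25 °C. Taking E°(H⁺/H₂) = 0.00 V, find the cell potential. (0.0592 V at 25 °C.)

1.12 V

The Ag⁺/Ag couple is the cathode, so E°_cell = 0.80 V; n = 2.
[H⁺] = 10^(−6.25) = 5.6 × 10^-7 M, and Q = [H⁺]^2 / ([Ag⁺]^2·P(H₂)) = 1.61 × 10^-11.
E = E° − (0.0592/2) log Q = 0.80 − (0.0592/2)(-10.792) = 1.119 V.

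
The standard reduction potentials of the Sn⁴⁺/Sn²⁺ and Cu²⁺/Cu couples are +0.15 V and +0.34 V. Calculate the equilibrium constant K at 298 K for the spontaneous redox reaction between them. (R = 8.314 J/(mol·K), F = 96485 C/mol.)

2.7 × 10^6

E°_cell = +0.34 − (+0.15) = 0.19 V, with n = 2 electrons transferred.
At equilibrium E = 0, so the Nernst equation gives ln K = nFE°/RT = (2)(96485)(0.19)/((8.314)(298)) = 14.80.
K = e^14.80 = 2.7 × 10^6.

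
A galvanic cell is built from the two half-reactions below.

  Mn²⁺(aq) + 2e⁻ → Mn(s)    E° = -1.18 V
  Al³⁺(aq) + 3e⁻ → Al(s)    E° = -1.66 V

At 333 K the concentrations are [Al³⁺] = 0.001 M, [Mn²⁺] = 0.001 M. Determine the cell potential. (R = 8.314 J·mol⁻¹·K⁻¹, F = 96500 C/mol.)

The Mn²⁺/Mn couple has the higher reduction potential and acts as the cathode, so E°_cell = -1.18 − (-1.66) = 0.48 V.
Balancing electrons gives n = 6; the reaction quotient is Q = [Al³⁺]^2/[Mn²⁺]^3 = 1000.
E = E° − (RT/nF) ln Q = 0.48 − (8.314×333)/(6×96500) × (6.908) = 0.480 − 0.033 = 0.447 V.

0.447 V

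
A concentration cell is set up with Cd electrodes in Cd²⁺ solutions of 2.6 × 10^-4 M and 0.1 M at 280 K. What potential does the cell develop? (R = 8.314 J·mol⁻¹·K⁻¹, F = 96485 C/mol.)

0.072 V

Both half-cells are Cd²⁺/Cd, so E°_cell = 0. The concentrated side is the cathode; the cell reaction moves Cd²⁺ from high to low concentration with n = 2.
Q = [Cd²⁺]_dilute/[Cd²⁺]_conc = 2.6 × 10^-4/0.1 = 0.00260.
E = 0 − (RT/nF) ln Q = −((8.314×280)/(2×96485))(-5.952) = 0.0718 V.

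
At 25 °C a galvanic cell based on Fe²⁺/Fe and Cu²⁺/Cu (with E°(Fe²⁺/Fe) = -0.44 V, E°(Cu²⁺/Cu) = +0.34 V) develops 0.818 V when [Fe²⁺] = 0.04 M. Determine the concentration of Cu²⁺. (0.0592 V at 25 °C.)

From the Nernst equation, log Q = n(E° − E)/0.0592 = 2(0.78 − 0.818)/0.0592 = -1.284, so Q = 0.0520.
With Q = [Fe²⁺]/[Cu²⁺] and the known concentrations, [Cu²⁺] in the denominator gives [Cu²⁺] = 0.77 M.

0.77 M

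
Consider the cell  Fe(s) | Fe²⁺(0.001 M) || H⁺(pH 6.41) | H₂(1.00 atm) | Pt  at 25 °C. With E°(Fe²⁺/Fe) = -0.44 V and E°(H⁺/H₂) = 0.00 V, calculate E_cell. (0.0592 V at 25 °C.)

0.15 V

The hydrogen couple is the cathode, so E°_cell = 0.44 V; n = 2.
[H⁺] = 10^(−6.41) = 3.9 × 10^-7 M, and Q = [Fe²⁺]·P(H₂) / [H⁺]^2 = 6.61 × 10^9.
E = E° − (0.0592/2) log Q = 0.44 − (0.0592/2)(9.820) = 0.149 V.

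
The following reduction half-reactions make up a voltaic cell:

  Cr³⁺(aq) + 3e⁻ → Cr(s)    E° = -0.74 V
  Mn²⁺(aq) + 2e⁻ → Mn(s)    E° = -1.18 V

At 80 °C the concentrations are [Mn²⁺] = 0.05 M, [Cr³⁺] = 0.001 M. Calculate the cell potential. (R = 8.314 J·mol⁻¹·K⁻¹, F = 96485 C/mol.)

0.416 V

The Cr³⁺/Cr couple has the higher reduction potential and acts as the cathode, so E°_cell = -0.74 − (-1.18) = 0.44 V.
Balancing electrons gives n = 6; the reaction quotient is Q = [Mn²⁺]^3/[Cr³⁺]^2 = 125.
E = E° − (RT/nF) ln Q = 0.44 − (8.314×353)/(6×96485) × (4.828) = 0.440 − 0.024 = 0.416 V.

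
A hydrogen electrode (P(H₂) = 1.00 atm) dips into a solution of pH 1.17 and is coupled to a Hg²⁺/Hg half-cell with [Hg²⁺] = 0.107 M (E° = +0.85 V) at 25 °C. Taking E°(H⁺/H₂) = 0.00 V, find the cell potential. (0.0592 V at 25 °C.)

0.89 V

The Hg²⁺/Hg couple is the cathode, so E°_cell = 0.85 V; n = 2.
[H⁺] = 10^(−1.17) = 0.068 M, and Q = [H⁺]^2 / ([Hg²⁺]·P(H₂)) = 0.0427.
E = E° − (0.0592/2) log Q = 0.85 − (0.0592/2)(-1.369) = 0.891 V.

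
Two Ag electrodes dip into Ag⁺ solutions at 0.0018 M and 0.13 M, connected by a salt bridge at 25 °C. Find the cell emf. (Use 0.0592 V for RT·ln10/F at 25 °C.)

0.11 V

Both half-cells are Ag⁺/Ag, so E°_cell = 0. The concentrated side is the cathode; the cell reaction moves Ag⁺ from high to low concentration with n = 1.
Q = [Ag⁺]_dilute/[Ag⁺]_conc = 0.0018/0.13 = 0.0138.
E = 0 − (0.0592/1) log Q = −(0.0592/1)(-1.859) = 0.1101 V.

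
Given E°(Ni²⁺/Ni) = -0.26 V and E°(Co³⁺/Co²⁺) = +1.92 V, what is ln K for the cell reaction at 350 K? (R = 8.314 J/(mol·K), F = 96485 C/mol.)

E°_cell = +1.92 − (-0.26) = 2.18 V, with n = 2 electrons transferred.
At equilibrium E = 0, so the Nernst equation gives ln K = nFE°/RT = (2)(96485)(2.18)/((8.314)(350)) = 144.57.

ln K = 144.6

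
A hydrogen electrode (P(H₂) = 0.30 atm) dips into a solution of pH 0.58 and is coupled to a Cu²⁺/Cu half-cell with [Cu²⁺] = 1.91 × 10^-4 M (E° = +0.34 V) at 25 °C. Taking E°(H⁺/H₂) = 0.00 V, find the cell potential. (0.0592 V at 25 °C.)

The Cu²⁺/Cu couple is the cathode, so E°_cell = 0.34 V; n = 2.
[H⁺] = 10^(−0.58) = 0.26 M, and Q = [H⁺]^2 / ([Cu²⁺]·P(H₂)) = 1210.
E = E° − (0.0592/2) log Q = 0.34 − (0.0592/2)(3.082) = 0.249 V.

0.25 V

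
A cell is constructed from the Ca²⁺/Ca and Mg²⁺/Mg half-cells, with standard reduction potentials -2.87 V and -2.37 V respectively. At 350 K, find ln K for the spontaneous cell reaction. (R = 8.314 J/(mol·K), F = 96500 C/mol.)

ln K = 33.2

E°_cell = -2.37 − (-2.87) = 0.50 V, with n = 2 electrons transferred.
At equilibrium E = 0, so the Nernst equation gives ln K = nFE°/RT = (2)(96500)(0.50)/((8.314)(350)) = 33.16.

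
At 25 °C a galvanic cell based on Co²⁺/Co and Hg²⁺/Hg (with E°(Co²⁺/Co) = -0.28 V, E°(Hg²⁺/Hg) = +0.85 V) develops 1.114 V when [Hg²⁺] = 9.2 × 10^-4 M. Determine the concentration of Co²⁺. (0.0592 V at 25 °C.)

From the Nernst equation, log Q = n(E° − E)/0.0592 = 2(1.13 − 1.114)/0.0592 = 0.541, so Q = 3.47.
With Q = [Co²⁺]/[Hg²⁺] and the known concentrations, [Co²⁺] in the numerator gives [Co²⁺] = 0.0032 M.

0.0032 M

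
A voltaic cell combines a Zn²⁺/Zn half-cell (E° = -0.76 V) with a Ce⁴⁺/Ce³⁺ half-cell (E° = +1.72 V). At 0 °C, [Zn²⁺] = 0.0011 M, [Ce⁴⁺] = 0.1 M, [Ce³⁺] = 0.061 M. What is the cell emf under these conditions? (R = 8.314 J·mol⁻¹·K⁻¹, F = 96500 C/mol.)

2.57 V

The Ce⁴⁺/Ce³⁺ couple has the higher reduction potential and acts as the cathode, so E°_cell = +1.72 − (-0.76) = 2.48 V.
Balancing electrons gives n = 2; the reaction quotient is Q = [Zn²⁺]·[Ce³⁺]^2/[Ce⁴⁺]^2 = 4.09 × 10^-4.
E = E° − (RT/nF) ln Q = 2.48 − (8.314×273)/(2×96500) × (-7.801) = 2.480 + 0.092 = 2.572 V.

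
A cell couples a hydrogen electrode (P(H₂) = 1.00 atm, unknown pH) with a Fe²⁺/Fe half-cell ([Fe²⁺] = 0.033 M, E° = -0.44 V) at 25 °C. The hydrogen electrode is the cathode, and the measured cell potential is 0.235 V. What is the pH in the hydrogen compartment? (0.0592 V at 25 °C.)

E°_cell = 0.44 V and n = 2.
log Q = n(E° − E)/0.0592 = 2×(0.44 − 0.235)/0.0592 = 6.926.
With Q = [Fe²⁺]·P(H₂) / [H⁺]^2, solving for [H⁺] gives log[H⁺] = -4.204, so pH = 4.20.

pH = 4.20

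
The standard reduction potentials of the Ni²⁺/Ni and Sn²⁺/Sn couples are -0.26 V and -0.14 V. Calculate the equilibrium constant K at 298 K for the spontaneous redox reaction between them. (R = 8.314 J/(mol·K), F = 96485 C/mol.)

E°_cell = -0.14 − (-0.26) = 0.12 V, with n = 2 electrons transferred.
At equilibrium E = 0, so the Nernst equation gives ln K = nFE°/RT = (2)(96485)(0.12)/((8.314)(298)) = 9.35.
K = e^9.35 = 1.1 × 10^4.

1.1 × 10^4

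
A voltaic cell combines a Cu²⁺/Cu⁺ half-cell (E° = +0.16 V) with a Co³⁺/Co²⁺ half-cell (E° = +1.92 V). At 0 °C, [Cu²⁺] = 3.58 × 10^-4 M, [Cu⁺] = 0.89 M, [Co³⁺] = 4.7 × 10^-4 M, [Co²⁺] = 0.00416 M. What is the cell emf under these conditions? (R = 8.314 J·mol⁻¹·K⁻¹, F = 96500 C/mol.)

1.89 V

The Co³⁺/Co²⁺ couple has the higher reduction potential and acts as the cathode, so E°_cell = +1.92 − (+0.16) = 1.76 V.
Balancing electrons gives n = 1; the reaction quotient is Q = [Cu²⁺]·[Co²⁺]/([Cu⁺]·[Co³⁺]) = 0.00356.
E = E° − (RT/nF) ln Q = 1.76 − (8.314×273)/(1×96500) × (-5.638) = 1.760 + 0.133 = 1.893 V.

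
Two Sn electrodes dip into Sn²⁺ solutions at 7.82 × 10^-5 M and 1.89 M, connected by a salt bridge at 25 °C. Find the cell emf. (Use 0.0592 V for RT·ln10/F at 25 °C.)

0.13 V

Both half-cells are Sn²⁺/Sn, so E°_cell = 0. The concentrated side is the cathode; the cell reaction moves Sn²⁺ from high to low concentration with n = 2.
Q = [Sn²⁺]_dilute/[Sn²⁺]_conc = 7.82 × 10^-5/1.89 = 4.14 × 10^-5.
E = 0 − (0.0592/2) log Q = −(0.0592/2)(-4.383) = 0.1297 V.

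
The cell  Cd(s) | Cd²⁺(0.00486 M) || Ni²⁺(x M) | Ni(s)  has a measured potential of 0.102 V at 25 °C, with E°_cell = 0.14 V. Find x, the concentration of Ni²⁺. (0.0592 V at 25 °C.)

From the Nernst equation, log Q = n(E° − E)/0.0592 = 2(0.14 − 0.102)/0.0592 = 1.284, so Q = 19.2.
With Q = [Cd²⁺]/[Ni²⁺] and the known concentrations, [Ni²⁺] in the denominator gives [Ni²⁺] = 2.5 × 10^-4 M.

2.5 × 10^-4 M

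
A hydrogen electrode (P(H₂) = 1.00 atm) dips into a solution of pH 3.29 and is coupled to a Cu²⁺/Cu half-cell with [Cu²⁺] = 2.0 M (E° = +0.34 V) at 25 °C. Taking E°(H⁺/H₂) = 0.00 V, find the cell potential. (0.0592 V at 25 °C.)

0.54 V

The Cu²⁺/Cu couple is the cathode, so E°_cell = 0.34 V; n = 2.
[H⁺] = 10^(−3.29) = 5.1 × 10^-4 M, and Q = [H⁺]^2 / ([Cu²⁺]·P(H₂)) = 1.32 × 10^-7.
E = E° − (0.0592/2) log Q = 0.34 − (0.0592/2)(-6.881) = 0.544 V.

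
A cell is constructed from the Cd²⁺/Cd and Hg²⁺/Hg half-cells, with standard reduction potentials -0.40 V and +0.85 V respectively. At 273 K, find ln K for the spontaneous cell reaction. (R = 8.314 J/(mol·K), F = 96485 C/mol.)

E°_cell = +0.85 − (-0.40) = 1.25 V, with n = 2 electrons transferred.
At equilibrium E = 0, so the Nernst equation gives ln K = nFE°/RT = (2)(96485)(1.25)/((8.314)(273)) = 106.27.

ln K = 106.3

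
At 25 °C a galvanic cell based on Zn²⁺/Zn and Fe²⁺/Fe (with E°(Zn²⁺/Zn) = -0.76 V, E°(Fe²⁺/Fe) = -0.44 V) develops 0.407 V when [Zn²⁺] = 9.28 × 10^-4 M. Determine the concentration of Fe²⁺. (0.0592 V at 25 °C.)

0.81 M

From the Nernst equation, log Q = n(E° − E)/0.0592 = 2(0.32 − 0.407)/0.0592 = -2.939, so Q = 0.00115.
With Q = [Zn²⁺]/[Fe²⁺] and the known concentrations, [Fe²⁺] in the denominator gives [Fe²⁺] = 0.81 M.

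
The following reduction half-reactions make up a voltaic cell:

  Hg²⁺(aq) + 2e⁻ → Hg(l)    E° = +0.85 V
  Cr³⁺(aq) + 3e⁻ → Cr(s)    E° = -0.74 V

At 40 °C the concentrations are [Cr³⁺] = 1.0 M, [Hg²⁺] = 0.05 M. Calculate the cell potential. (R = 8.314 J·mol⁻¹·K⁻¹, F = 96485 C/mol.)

The Hg²⁺/Hg couple has the higher reduction potential and acts as the cathode, so E°_cell = +0.85 − (-0.74) = 1.59 V.
Balancing electrons gives n = 6; the reaction quotient is Q = [Cr³⁺]^2/[Hg²⁺]^3 = 8000.
E = E° − (RT/nF) ln Q = 1.59 − (8.314×313)/(6×96485) × (8.987) = 1.590 − 0.040 = 1.550 V.

1.55 V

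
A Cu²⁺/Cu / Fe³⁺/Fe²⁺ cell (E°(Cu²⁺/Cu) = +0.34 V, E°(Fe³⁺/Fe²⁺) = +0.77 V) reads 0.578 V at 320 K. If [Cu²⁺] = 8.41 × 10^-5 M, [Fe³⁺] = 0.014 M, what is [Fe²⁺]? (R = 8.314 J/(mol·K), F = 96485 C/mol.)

0.0071 M

From the Nernst equation, ln Q = nF(E° − E)/RT = 2×96485×(0.43 − 0.578)/(8.314×320) = -10.735, so Q = 2.18 × 10^-5.
With Q = [Cu²⁺]·[Fe²⁺]^2/[Fe³⁺]^2 and the known concentrations, [Fe²⁺]^2 in the numerator gives [Fe²⁺] = 0.0071 M.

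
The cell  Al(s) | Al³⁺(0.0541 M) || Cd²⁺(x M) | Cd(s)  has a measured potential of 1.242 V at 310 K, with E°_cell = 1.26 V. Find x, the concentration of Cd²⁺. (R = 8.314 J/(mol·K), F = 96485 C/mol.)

0.037 M

From the Nernst equation, ln Q = nF(E° − E)/RT = 6×96485×(1.26 − 1.242)/(8.314×310) = 4.043, so Q = 57.0.
With Q = [Al³⁺]^2/[Cd²⁺]^3 and the known concentrations, [Cd²⁺]^3 in the denominator gives [Cd²⁺] = 0.037 M.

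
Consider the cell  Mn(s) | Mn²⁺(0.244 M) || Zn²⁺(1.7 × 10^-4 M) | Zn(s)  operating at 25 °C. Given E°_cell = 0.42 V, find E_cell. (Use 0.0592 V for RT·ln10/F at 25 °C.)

0.327 V

Balancing electrons gives n = 2; the reaction quotient is Q = [Mn²⁺]/[Zn²⁺] = 1440.
At 25 °C, E = E° − (0.0592/n) log Q = 0.42 − (0.0592/2)(3.157) = 0.420 − 0.093 = 0.327 V.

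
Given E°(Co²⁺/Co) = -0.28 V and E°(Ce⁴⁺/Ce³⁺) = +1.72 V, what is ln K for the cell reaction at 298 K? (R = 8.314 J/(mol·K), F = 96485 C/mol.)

E°_cell = +1.72 − (-0.28) = 2.00 V, with n = 2 electrons transferred.
At equilibrium E = 0, so the Nernst equation gives ln K = nFE°/RT = (2)(96485)(2.00)/((8.314)(298)) = 155.77.

ln K = 155.8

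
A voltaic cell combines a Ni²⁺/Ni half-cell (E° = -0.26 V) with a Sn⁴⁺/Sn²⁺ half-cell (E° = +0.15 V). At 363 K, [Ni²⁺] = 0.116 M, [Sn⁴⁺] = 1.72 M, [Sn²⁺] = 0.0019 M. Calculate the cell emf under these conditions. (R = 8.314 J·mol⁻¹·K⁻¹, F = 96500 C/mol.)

0.550 V

The Sn⁴⁺/Sn²⁺ couple has the higher reduction potential and acts as the cathode, so E°_cell = +0.15 − (-0.26) = 0.41 V.
Balancing electrons gives n = 2; the reaction quotient is Q = [Ni²⁺]·[Sn²⁺]/[Sn⁴⁺] = 1.28 × 10^-4.
E = E° − (RT/nF) ln Q = 0.41 − (8.314×363)/(2×96500) × (-8.962) = 0.410 + 0.140 = 0.550 V.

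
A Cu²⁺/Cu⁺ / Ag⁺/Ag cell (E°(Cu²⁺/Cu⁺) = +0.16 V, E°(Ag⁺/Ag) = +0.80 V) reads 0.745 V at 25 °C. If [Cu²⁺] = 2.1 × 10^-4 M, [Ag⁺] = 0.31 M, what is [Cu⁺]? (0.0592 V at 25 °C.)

0.04 M

From the Nernst equation, log Q = n(E° − E)/0.0592 = 1(0.64 − 0.745)/0.0592 = -1.774, so Q = 0.0168.
With Q = [Cu²⁺]/([Cu⁺]·[Ag⁺]) and the known concentrations, [Cu⁺] in the denominator gives [Cu⁺] = 0.04 M.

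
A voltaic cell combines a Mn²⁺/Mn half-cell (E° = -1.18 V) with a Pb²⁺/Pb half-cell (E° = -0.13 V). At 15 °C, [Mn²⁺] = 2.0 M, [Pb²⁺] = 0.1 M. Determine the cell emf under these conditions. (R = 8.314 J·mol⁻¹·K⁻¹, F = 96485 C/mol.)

1.01 V

The Pb²⁺/Pb couple has the higher reduction potential and acts as the cathode, so E°_cell = -0.13 − (-1.18) = 1.05 V.
Balancing electrons gives n = 2; the reaction quotient is Q = [Mn²⁺]/[Pb²⁺] = 20.0.
E = E° − (RT/nF) ln Q = 1.05 − (8.314×288)/(2×96485) × (2.996) = 1.050 − 0.037 = 1.013 V.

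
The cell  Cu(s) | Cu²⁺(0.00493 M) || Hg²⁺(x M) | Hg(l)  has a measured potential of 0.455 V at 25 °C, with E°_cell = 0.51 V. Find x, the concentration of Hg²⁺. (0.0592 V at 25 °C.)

From the Nernst equation, log Q = n(E° − E)/0.0592 = 2(0.51 − 0.455)/0.0592 = 1.858, so Q = 72.1.
With Q = [Cu²⁺]/[Hg²⁺] and the known concentrations, [Hg²⁺] in the denominator gives [Hg²⁺] = 6.8 × 10^-5 M.

6.8 × 10^-5 M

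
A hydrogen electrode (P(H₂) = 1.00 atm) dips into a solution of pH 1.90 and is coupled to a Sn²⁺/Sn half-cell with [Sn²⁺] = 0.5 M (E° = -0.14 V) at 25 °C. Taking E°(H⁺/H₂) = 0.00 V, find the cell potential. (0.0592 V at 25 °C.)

0.036 V

The hydrogen couple is the cathode, so E°_cell = 0.14 V; n = 2.
[H⁺] = 10^(−1.90) = 0.013 M, and Q = [Sn²⁺]·P(H₂) / [H⁺]^2 = 3150.
E = E° − (0.0592/2) log Q = 0.14 − (0.0592/2)(3.499) = 0.036 V.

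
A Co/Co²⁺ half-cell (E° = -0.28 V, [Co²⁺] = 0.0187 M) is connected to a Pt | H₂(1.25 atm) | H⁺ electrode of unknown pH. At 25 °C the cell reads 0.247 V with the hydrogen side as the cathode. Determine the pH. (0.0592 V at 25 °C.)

pH = 1.37

E°_cell = 0.28 V and n = 2.
log Q = n(E° − E)/0.0592 = 2×(0.28 − 0.247)/0.0592 = 1.115.
With Q = [Co²⁺]·P(H₂) / [H⁺]^2, solving for [H⁺] gives log[H⁺] = -1.373, so pH = 1.37.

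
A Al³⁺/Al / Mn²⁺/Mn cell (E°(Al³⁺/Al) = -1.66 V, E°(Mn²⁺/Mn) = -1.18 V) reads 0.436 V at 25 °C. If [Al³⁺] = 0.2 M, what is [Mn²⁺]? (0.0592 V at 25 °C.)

0.011 M

From the Nernst equation, log Q = n(E° − E)/0.0592 = 6(0.48 − 0.436)/0.0592 = 4.459, so Q = 2.88 × 10^4.
With Q = [Al³⁺]^2/[Mn²⁺]^3 and the known concentrations, [Mn²⁺]^3 in the denominator gives [Mn²⁺] = 0.011 M.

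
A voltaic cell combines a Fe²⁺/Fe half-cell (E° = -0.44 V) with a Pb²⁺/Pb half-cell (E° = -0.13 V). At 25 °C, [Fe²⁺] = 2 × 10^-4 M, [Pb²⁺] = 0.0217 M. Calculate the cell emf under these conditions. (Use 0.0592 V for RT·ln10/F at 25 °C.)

The Pb²⁺/Pb couple has the higher reduction potential and acts as the cathode, so E°_cell = -0.13 − (-0.44) = 0.31 V.
Balancing electrons gives n = 2; the reaction quotient is Q = [Fe²⁺]/[Pb²⁺] = 0.00922.
At 25 °C, E = E° − (0.0592/n) log Q = 0.31 − (0.0592/2)(-2.035) = 0.310 + 0.060 = 0.370 V.

0.370 V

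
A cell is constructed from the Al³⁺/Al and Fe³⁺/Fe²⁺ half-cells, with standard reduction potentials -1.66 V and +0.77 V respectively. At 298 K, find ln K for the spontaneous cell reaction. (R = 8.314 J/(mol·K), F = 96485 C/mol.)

E°_cell = +0.77 − (-1.66) = 2.43 V, with n = 3 electrons transferred.
At equilibrium E = 0, so the Nernst equation gives ln K = nFE°/RT = (3)(96485)(2.43)/((8.314)(298)) = 283.90.

ln K = 283.9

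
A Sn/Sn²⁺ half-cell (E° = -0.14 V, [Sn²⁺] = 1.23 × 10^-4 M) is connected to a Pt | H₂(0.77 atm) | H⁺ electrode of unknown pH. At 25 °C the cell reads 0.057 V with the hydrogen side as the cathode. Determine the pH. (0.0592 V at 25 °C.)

E°_cell = 0.14 V and n = 2.
log Q = n(E° − E)/0.0592 = 2×(0.14 − 0.057)/0.0592 = 2.804.
With Q = [Sn²⁺]·P(H₂) / [H⁺]^2, solving for [H⁺] gives log[H⁺] = -3.414, so pH = 3.41.

pH = 3.41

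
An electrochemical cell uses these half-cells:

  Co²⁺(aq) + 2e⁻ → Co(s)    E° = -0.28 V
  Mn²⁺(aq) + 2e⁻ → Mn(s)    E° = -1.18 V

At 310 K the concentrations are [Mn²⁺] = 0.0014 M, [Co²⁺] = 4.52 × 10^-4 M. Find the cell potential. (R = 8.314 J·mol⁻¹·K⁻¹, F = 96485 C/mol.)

The Co²⁺/Co couple has the higher reduction potential and acts as the cathode, so E°_cell = -0.28 − (-1.18) = 0.90 V.
Balancing electrons gives n = 2; the reaction quotient is Q = [Mn²⁺]/[Co²⁺] = 3.10.
E = E° − (RT/nF) ln Q = 0.90 − (8.314×310)/(2×96485) × (1.131) = 0.900 − 0.015 = 0.885 V.

0.885 V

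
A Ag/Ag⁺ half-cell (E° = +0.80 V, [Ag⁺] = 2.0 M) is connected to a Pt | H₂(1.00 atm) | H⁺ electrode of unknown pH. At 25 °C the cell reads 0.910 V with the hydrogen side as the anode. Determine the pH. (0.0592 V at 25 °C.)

E°_cell = 0.80 V and n = 2.
log Q = n(E° − E)/0.0592 = 2×(0.80 − 0.910)/0.0592 = -3.716.
With Q = [H⁺]^2 / ([Ag⁺]^2·P(H₂)), solving for [H⁺] gives log[H⁺] = -1.557, so pH = 1.56.

pH = 1.56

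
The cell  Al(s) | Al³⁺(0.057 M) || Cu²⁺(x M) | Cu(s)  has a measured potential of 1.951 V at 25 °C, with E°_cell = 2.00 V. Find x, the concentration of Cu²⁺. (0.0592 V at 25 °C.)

0.0033 M

From the Nernst equation, log Q = n(E° − E)/0.0592 = 6(2.00 − 1.951)/0.0592 = 4.966, so Q = 9.25 × 10^4.
With Q = [Al³⁺]^2/[Cu²⁺]^3 and the known concentrations, [Cu²⁺]^3 in the denominator gives [Cu²⁺] = 0.0033 M.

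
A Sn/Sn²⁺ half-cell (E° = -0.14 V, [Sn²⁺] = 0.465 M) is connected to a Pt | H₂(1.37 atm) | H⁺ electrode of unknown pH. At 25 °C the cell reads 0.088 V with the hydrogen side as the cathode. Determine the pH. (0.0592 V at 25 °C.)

E°_cell = 0.14 V and n = 2.
log Q = n(E° − E)/0.0592 = 2×(0.14 − 0.088)/0.0592 = 1.757.
With Q = [Sn²⁺]·P(H₂) / [H⁺]^2, solving for [H⁺] gives log[H⁺] = -0.976, so pH = 0.98.

pH = 0.98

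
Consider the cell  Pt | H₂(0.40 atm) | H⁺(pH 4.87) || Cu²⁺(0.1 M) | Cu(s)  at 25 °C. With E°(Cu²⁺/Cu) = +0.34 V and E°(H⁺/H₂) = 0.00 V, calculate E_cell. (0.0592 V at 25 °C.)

0.59 V

The Cu²⁺/Cu couple is the cathode, so E°_cell = 0.34 V; n = 2.
[H⁺] = 10^(−4.87) = 1.3 × 10^-5 M, and Q = [H⁺]^2 / ([Cu²⁺]·P(H₂)) = 4.55 × 10^-9.
E = E° − (0.0592/2) log Q = 0.34 − (0.0592/2)(-8.342) = 0.587 V.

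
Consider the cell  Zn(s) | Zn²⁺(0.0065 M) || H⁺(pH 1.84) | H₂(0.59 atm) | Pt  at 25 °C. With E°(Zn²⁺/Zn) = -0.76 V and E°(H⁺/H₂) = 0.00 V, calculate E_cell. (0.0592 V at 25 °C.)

0.72 V

The hydrogen couple is the cathode, so E°_cell = 0.76 V; n = 2.
[H⁺] = 10^(−1.84) = 0.014 M, and Q = [Zn²⁺]·P(H₂) / [H⁺]^2 = 18.4.
E = E° − (0.0592/2) log Q = 0.76 − (0.0592/2)(1.264) = 0.723 V.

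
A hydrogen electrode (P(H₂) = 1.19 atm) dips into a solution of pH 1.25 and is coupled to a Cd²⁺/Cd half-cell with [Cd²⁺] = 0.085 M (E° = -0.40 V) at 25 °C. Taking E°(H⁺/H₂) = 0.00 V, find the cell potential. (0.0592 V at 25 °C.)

The hydrogen couple is the cathode, so E°_cell = 0.40 V; n = 2.
[H⁺] = 10^(−1.25) = 0.056 M, and Q = [Cd²⁺]·P(H₂) / [H⁺]^2 = 32.0.
E = E° − (0.0592/2) log Q = 0.40 − (0.0592/2)(1.505) = 0.355 V.

0.36 V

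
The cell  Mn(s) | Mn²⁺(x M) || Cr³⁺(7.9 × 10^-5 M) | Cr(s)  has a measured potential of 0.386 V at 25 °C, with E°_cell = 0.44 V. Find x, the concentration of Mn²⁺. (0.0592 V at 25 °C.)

0.12 M

From the Nernst equation, log Q = n(E° − E)/0.0592 = 6(0.44 − 0.386)/0.0592 = 5.473, so Q = 2.97 × 10^5.
With Q = [Mn²⁺]^3/[Cr³⁺]^2 and the known concentrations, [Mn²⁺]^3 in the numerator gives [Mn²⁺] = 0.12 M.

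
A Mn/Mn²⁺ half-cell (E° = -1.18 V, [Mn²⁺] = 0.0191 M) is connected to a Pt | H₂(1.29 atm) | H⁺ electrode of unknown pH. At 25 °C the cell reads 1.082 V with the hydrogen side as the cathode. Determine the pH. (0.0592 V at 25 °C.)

E°_cell = 1.18 V and n = 2.
log Q = n(E° − E)/0.0592 = 2×(1.18 − 1.082)/0.0592 = 3.311.
With Q = [Mn²⁺]·P(H₂) / [H⁺]^2, solving for [H⁺] gives log[H⁺] = -2.460, so pH = 2.46.

pH = 2.46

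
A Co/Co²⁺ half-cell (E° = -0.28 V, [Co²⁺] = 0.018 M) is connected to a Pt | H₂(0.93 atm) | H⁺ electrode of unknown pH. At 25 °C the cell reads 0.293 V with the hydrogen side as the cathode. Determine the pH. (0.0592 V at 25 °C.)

E°_cell = 0.28 V and n = 2.
log Q = n(E° − E)/0.0592 = 2×(0.28 − 0.293)/0.0592 = -0.439.
With Q = [Co²⁺]·P(H₂) / [H⁺]^2, solving for [H⁺] gives log[H⁺] = -0.669, so pH = 0.67.

pH = 0.67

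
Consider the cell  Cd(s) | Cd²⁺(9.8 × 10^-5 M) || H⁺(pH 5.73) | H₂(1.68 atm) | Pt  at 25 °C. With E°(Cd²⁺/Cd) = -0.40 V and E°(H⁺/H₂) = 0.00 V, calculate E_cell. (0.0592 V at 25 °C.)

0.17 V

The hydrogen couple is the cathode, so E°_cell = 0.40 V; n = 2.
[H⁺] = 10^(−5.73) = 1.9 × 10^-6 M, and Q = [Cd²⁺]·P(H₂) / [H⁺]^2 = 4.75 × 10^7.
E = E° − (0.0592/2) log Q = 0.40 − (0.0592/2)(7.677) = 0.173 V.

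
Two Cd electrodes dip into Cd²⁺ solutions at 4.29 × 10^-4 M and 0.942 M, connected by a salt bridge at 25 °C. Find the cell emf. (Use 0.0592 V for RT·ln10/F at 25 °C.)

Both half-cells are Cd²⁺/Cd, so E°_cell = 0. The concentrated side is the cathode; the cell reaction moves Cd²⁺ from high to low concentration with n = 2.
Q = [Cd²⁺]_dilute/[Cd²⁺]_conc = 4.29 × 10^-4/0.942 = 4.55 × 10^-4.
E = 0 − (0.0592/2) log Q = −(0.0592/2)(-3.342) = 0.0989 V.

0.099 V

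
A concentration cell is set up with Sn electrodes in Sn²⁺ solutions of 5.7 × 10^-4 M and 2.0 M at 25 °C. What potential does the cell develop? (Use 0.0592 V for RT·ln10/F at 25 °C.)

Both half-cells are Sn²⁺/Sn, so E°_cell = 0. The concentrated side is the cathode; the cell reaction moves Sn²⁺ from high to low concentration with n = 2.
Q = [Sn²⁺]_dilute/[Sn²⁺]_conc = 5.7 × 10^-4/2.0 = 2.85 × 10^-4.
E = 0 − (0.0592/2) log Q = −(0.0592/2)(-3.545) = 0.1049 V.

0.10 V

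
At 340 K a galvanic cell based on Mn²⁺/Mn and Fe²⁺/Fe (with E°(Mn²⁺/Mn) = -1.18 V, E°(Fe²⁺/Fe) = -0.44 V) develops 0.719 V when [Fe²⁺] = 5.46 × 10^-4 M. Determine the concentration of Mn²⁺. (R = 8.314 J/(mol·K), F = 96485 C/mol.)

From the Nernst equation, ln Q = nF(E° − E)/RT = 2×96485×(0.74 − 0.719)/(8.314×340) = 1.434, so Q = 4.19.
With Q = [Mn²⁺]/[Fe²⁺] and the known concentrations, [Mn²⁺] in the numerator gives [Mn²⁺] = 0.0023 M.

0.0023 M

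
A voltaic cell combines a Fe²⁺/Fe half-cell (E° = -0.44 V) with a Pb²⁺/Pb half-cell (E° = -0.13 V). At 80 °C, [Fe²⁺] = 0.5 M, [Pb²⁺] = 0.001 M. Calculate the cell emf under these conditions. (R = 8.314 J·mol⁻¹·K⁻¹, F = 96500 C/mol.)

The Pb²⁺/Pb couple has the higher reduction potential and acts as the cathode, so E°_cell = -0.13 − (-0.44) = 0.31 V.
Balancing electrons gives n = 2; the reaction quotient is Q = [Fe²⁺]/[Pb²⁺] = 500.
E = E° − (RT/nF) ln Q = 0.31 − (8.314×353)/(2×96500) × (6.215) = 0.310 − 0.095 = 0.215 V.

0.215 V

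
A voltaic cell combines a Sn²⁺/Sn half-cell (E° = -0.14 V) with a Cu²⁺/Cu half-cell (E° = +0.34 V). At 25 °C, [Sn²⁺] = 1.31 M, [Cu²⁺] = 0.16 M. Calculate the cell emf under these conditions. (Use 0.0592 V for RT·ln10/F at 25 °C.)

0.453 V

The Cu²⁺/Cu couple has the higher reduction potential and acts as the cathode, so E°_cell = +0.34 − (-0.14) = 0.48 V.
Balancing electrons gives n = 2; the reaction quotient is Q = [Sn²⁺]/[Cu²⁺] = 8.19.
At 25 °C, E = E° − (0.0592/n) log Q = 0.48 − (0.0592/2)(0.913) = 0.480 − 0.027 = 0.453 V.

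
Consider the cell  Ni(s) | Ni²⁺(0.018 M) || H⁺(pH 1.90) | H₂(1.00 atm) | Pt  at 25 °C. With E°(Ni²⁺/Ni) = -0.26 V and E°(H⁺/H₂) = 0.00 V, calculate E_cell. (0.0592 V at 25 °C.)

0.20 V

The hydrogen couple is the cathode, so E°_cell = 0.26 V; n = 2.
[H⁺] = 10^(−1.90) = 0.013 M, and Q = [Ni²⁺]·P(H₂) / [H⁺]^2 = 114.
E = E° − (0.0592/2) log Q = 0.26 − (0.0592/2)(2.055) = 0.199 V.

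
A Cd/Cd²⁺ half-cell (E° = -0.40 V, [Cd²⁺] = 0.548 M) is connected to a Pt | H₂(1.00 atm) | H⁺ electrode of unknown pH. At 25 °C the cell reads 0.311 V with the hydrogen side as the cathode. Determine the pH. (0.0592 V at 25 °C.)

pH = 1.63

E°_cell = 0.40 V and n = 2.
log Q = n(E° − E)/0.0592 = 2×(0.40 − 0.311)/0.0592 = 3.007.
With Q = [Cd²⁺]·P(H₂) / [H⁺]^2, solving for [H⁺] gives log[H⁺] = -1.634, so pH = 1.63.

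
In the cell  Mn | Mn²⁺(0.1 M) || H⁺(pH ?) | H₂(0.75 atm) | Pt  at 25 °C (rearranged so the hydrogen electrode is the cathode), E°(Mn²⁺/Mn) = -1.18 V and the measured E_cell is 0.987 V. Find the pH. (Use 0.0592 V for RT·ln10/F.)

pH = 3.82

E°_cell = 1.18 V and n = 2.
log Q = n(E° − E)/0.0592 = 2×(1.18 − 0.987)/0.0592 = 6.520.
With Q = [Mn²⁺]·P(H₂) / [H⁺]^2, solving for [H⁺] gives log[H⁺] = -3.823, so pH = 3.82.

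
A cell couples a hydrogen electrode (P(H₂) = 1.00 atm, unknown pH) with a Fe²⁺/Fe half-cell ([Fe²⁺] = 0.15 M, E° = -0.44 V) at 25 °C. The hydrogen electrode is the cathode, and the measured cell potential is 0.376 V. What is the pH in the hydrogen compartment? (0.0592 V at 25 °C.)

E°_cell = 0.44 V and n = 2.
log Q = n(E° − E)/0.0592 = 2×(0.44 − 0.376)/0.0592 = 2.162.
With Q = [Fe²⁺]·P(H₂) / [H⁺]^2, solving for [H⁺] gives log[H⁺] = -1.493, so pH = 1.49.

pH = 1.49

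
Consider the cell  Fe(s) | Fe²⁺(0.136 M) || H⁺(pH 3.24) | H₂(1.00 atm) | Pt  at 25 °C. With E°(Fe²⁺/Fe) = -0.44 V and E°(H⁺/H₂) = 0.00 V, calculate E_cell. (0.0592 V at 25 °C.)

0.27 V

The hydrogen couple is the cathode, so E°_cell = 0.44 V; n = 2.
[H⁺] = 10^(−3.24) = 5.8 × 10^-4 M, and Q = [Fe²⁺]·P(H₂) / [H⁺]^2 = 4.11 × 10^5.
E = E° − (0.0592/2) log Q = 0.44 − (0.0592/2)(5.614) = 0.274 V.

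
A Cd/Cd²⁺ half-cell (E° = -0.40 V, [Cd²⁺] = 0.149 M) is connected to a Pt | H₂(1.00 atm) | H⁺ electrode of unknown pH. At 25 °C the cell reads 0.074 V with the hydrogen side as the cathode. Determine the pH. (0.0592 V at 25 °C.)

E°_cell = 0.40 V and n = 2.
log Q = n(E° − E)/0.0592 = 2×(0.40 − 0.074)/0.0592 = 11.014.
With Q = [Cd²⁺]·P(H₂) / [H⁺]^2, solving for [H⁺] gives log[H⁺] = -5.920, so pH = 5.92.

pH = 5.92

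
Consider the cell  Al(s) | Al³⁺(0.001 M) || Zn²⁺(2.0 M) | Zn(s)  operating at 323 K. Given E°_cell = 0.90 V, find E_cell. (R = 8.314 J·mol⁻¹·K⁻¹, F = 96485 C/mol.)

0.974 V

Balancing electrons gives n = 6; the reaction quotient is Q = [Al³⁺]^2/[Zn²⁺]^3 = 1.25 × 10^-7.
E = E° − (RT/nF) ln Q = 0.90 − (8.314×323)/(6×96485) × (-15.895) = 0.900 + 0.074 = 0.974 V.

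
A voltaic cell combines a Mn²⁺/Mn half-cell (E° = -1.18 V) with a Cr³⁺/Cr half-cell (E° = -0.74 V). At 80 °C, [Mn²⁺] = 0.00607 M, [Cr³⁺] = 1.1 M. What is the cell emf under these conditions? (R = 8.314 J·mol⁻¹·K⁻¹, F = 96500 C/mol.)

The Cr³⁺/Cr couple has the higher reduction potential and acts as the cathode, so E°_cell = -0.74 − (-1.18) = 0.44 V.
Balancing electrons gives n = 6; the reaction quotient is Q = [Mn²⁺]^3/[Cr³⁺]^2 = 1.85 × 10^-7.
E = E° − (RT/nF) ln Q = 0.44 − (8.314×353)/(6×96500) × (-15.504) = 0.440 + 0.079 = 0.519 V.

0.519 V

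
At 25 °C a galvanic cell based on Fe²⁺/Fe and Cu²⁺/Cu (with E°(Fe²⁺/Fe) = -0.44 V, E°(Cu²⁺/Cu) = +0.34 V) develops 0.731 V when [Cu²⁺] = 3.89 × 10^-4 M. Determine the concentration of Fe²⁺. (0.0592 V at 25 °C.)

From the Nernst equation, log Q = n(E° − E)/0.0592 = 2(0.78 − 0.731)/0.0592 = 1.655, so Q = 45.2.
With Q = [Fe²⁺]/[Cu²⁺] and the known concentrations, [Fe²⁺] in the numerator gives [Fe²⁺] = 0.018 M.

0.018 M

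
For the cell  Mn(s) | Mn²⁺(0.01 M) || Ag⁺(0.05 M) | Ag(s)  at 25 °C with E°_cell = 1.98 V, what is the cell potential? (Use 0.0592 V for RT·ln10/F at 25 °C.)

1.96 V

Balancing electrons gives n = 2; the reaction quotient is Q = [Mn²⁺]/[Ag⁺]^2 = 4.00.
At 25 °C, E = E° − (0.0592/n) log Q = 1.98 − (0.0592/2)(0.602) = 1.980 − 0.018 = 1.962 V.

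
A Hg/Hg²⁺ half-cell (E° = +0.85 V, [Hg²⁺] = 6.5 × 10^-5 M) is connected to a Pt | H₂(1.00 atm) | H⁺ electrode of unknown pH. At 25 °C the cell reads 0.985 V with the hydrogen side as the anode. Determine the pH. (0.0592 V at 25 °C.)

E°_cell = 0.85 V and n = 2.
log Q = n(E° − E)/0.0592 = 2×(0.85 − 0.985)/0.0592 = -4.561.
With Q = [H⁺]^2 / ([Hg²⁺]·P(H₂)), solving for [H⁺] gives log[H⁺] = -4.374, so pH = 4.37.

pH = 4.37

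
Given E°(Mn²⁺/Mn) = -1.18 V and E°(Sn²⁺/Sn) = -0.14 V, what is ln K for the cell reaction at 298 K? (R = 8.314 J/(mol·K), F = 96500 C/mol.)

E°_cell = -0.14 − (-1.18) = 1.04 V, with n = 2 electrons transferred.
At equilibrium E = 0, so the Nernst equation gives ln K = nFE°/RT = (2)(96500)(1.04)/((8.314)(298)) = 81.01.

ln K = 81.0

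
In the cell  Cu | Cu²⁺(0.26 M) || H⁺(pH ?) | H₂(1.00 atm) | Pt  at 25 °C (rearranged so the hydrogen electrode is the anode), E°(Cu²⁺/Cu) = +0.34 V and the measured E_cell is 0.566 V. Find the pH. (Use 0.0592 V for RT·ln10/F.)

pH = 4.11

E°_cell = 0.34 V and n = 2.
log Q = n(E° − E)/0.0592 = 2×(0.34 − 0.566)/0.0592 = -7.635.
With Q = [H⁺]^2 / ([Cu²⁺]·P(H₂)), solving for [H⁺] gives log[H⁺] = -4.110, so pH = 4.11.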